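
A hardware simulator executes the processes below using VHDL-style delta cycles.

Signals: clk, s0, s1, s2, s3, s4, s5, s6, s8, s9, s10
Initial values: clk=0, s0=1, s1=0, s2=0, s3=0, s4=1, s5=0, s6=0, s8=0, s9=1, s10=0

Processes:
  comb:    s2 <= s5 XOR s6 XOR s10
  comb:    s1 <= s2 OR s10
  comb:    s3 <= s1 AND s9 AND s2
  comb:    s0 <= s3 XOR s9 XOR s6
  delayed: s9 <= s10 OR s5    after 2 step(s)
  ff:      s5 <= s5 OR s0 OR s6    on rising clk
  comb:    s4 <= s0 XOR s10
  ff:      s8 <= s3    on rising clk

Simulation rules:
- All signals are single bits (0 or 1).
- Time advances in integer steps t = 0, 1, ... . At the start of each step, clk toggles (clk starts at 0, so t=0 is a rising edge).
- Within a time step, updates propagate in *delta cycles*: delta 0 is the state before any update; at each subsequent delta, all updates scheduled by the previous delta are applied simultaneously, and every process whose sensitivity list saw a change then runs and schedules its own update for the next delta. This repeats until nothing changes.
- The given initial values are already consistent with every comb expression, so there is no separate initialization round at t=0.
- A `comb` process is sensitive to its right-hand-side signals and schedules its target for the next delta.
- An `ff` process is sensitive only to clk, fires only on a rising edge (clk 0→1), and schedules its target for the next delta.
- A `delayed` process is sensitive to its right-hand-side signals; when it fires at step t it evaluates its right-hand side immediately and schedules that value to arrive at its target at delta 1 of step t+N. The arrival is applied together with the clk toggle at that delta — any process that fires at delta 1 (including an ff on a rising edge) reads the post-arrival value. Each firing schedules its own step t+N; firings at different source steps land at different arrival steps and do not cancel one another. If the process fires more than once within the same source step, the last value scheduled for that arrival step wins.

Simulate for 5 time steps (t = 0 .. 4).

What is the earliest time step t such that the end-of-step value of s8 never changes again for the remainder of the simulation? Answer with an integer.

2

[bits: s5,s4,s1,s0,s10,s9,s3,clk,s6,s8,s2]
t=0: Δ0=01010100000 Δ1=01010101000 Δ2=11010101000 Δ3=11010101001 Δ4=11110101001 Δ5=11110111001 Δ6=11100111001 Δ7=10100111001 | 7Δ
t=1: Δ0=10100111001 Δ1=10100110001 | 1Δ
t=2: Δ0=10100110001 Δ1=10100111001 Δ2=10100111011 | 2Δ
t=3: Δ0=10100111011 Δ1=10100110011 | 1Δ
t=4: Δ0=10100110011 Δ1=10100111011 | 1Δ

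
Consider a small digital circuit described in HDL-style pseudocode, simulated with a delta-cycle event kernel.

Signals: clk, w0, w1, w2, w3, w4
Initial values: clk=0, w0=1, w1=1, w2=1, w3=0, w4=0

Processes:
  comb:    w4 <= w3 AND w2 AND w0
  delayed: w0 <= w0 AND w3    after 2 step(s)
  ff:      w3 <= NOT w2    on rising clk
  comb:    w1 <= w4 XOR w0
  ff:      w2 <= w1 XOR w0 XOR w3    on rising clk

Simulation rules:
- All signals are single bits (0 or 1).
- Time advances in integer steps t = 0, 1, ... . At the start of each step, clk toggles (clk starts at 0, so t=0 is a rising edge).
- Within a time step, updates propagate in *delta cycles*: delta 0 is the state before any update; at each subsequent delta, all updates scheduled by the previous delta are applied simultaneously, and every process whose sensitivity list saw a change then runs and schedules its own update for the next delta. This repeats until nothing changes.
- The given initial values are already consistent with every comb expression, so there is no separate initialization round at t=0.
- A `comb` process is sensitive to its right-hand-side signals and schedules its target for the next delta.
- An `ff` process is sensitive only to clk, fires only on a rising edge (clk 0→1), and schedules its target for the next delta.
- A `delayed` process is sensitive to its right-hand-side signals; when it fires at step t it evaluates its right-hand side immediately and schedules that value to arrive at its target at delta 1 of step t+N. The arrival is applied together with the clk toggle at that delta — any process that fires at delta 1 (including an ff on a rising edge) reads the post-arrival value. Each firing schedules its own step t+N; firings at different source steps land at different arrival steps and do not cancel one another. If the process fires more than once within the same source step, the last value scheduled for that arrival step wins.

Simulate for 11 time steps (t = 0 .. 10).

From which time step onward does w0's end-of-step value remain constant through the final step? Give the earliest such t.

8

t=0 Δ0: clk=0 w4=0 w0=1 w1=1 w2=1 w3=0
  Δ1: clk:0→1
  Δ2: w2:1→0
  (2Δ to stable)
t=1 Δ0: clk=1 w4=0 w0=1 w1=1 w2=0 w3=0
  Δ1: clk:1→0
  (1Δ to stable)
t=2 Δ0: clk=0 w4=0 w0=1 w1=1 w2=0 w3=0
  Δ1: clk:0→1
  Δ2: w3:0→1
  (2Δ to stable)
t=3 Δ0: clk=1 w4=0 w0=1 w1=1 w2=0 w3=1
  Δ1: clk:1→0
  (1Δ to stable)
t=4 Δ0: clk=0 w4=0 w0=1 w1=1 w2=0 w3=1
  Δ1: clk:0→1
  Δ2: w2:0→1
  Δ3: w4:0→1
  Δ4: w1:1→0
  (4Δ to stable)
t=5 Δ0: clk=1 w4=1 w0=1 w1=0 w2=1 w3=1
  Δ1: clk:1→0
  (1Δ to stable)
t=6 Δ0: clk=0 w4=1 w0=1 w1=0 w2=1 w3=1
  Δ1: clk:0→1
  Δ2: w2:1→0, w3:1→0
  Δ3: w4:1→0
  Δ4: w1:0→1
  (4Δ to stable)
t=7 Δ0: clk=1 w4=0 w0=1 w1=1 w2=0 w3=0
  Δ1: clk:1→0
  (1Δ to stable)
t=8 Δ0: clk=0 w4=0 w0=1 w1=1 w2=0 w3=0
  Δ1: clk:0→1, w0:1→0
  Δ2: w1:1→0, w2:0→1, w3:0→1
  (2Δ to stable)
t=9 Δ0: clk=1 w4=0 w0=0 w1=0 w2=1 w3=1
  Δ1: clk:1→0
  (1Δ to stable)
t=10 Δ0: clk=0 w4=0 w0=0 w1=0 w2=1 w3=1
  Δ1: clk:0→1
  Δ2: w3:1→0
  (2Δ to stable)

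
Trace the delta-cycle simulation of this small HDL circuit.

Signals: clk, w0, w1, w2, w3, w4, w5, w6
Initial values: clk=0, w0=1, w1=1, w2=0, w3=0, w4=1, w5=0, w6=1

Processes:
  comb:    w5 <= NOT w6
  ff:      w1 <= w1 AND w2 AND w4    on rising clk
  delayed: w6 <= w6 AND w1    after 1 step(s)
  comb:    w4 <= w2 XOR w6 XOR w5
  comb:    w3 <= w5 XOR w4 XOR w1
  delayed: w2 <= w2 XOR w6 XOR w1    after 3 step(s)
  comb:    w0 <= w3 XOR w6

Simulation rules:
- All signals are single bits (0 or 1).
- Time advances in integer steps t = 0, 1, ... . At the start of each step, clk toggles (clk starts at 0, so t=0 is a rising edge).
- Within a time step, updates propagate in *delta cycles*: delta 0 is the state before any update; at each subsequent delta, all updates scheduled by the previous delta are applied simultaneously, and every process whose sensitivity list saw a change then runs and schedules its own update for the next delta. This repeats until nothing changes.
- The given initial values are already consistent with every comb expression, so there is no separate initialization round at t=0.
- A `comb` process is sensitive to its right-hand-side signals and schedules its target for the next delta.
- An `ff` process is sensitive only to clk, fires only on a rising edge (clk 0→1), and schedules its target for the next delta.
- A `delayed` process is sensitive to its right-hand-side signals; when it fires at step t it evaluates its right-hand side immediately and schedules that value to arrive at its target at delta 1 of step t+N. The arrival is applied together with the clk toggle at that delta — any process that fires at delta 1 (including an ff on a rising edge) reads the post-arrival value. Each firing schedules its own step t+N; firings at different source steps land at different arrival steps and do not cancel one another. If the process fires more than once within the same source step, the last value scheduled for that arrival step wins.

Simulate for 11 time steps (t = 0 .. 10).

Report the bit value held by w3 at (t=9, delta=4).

t=0 Δ0: w4=1 w6=1 w0=1 w3=0 w5=0 w2=0 clk=0 w1=1
  Δ1: clk:0→1
  Δ2: w1:1→0
  Δ3: w3:0→1
  Δ4: w0:1→0
  (4Δ to stable)
t=1 Δ0: w4=1 w6=1 w0=0 w3=1 w5=0 w2=0 clk=1 w1=0
  Δ1: w6:1→0, clk:1→0
  Δ2: w4:1→0, w0:0→1, w5:0→1
  Δ3: w4:0→1
  Δ4: w3:1→0
  Δ5: w0:1→0
  (5Δ to stable)
t=2 Δ0: w4=1 w6=0 w0=0 w3=0 w5=1 w2=0 clk=0 w1=0
  Δ1: clk:0→1
  (1Δ to stable)
t=3 Δ0: w4=1 w6=0 w0=0 w3=0 w5=1 w2=0 clk=1 w1=0
  Δ1: w2:0→1, clk:1→0
  Δ2: w4:1→0
  Δ3: w3:0→1
  Δ4: w0:0→1
  (4Δ to stable)
t=4 Δ0: w4=0 w6=0 w0=1 w3=1 w5=1 w2=1 clk=0 w1=0
  Δ1: w2:1→0, clk:0→1
  Δ2: w4:0→1
  Δ3: w3:1→0
  Δ4: w0:1→0
  (4Δ to stable)
t=5 Δ0: w4=1 w6=0 w0=0 w3=0 w5=1 w2=0 clk=1 w1=0
  Δ1: clk:1→0
  (1Δ to stable)
t=6 Δ0: w4=1 w6=0 w0=0 w3=0 w5=1 w2=0 clk=0 w1=0
  Δ1: w2:0→1, clk:0→1
  Δ2: w4:1→0
  Δ3: w3:0→1
  Δ4: w0:0→1
  (4Δ to stable)
t=7 Δ0: w4=0 w6=0 w0=1 w3=1 w5=1 w2=1 clk=1 w1=0
  Δ1: w2:1→0, clk:1→0
  Δ2: w4:0→1
  Δ3: w3:1→0
  Δ4: w0:1→0
  (4Δ to stable)
t=8 Δ0: w4=1 w6=0 w0=0 w3=0 w5=1 w2=0 clk=0 w1=0
  Δ1: clk:0→1
  (1Δ to stable)
t=9 Δ0: w4=1 w6=0 w0=0 w3=0 w5=1 w2=0 clk=1 w1=0
  Δ1: w2:0→1, clk:1→0
  Δ2: w4:1→0
  Δ3: w3:0→1
  Δ4: w0:0→1
  (4Δ to stable)
t=10 Δ0: w4=0 w6=0 w0=1 w3=1 w5=1 w2=1 clk=0 w1=0
  Δ1: w2:1→0, clk:0→1
  Δ2: w4:0→1
  Δ3: w3:1→0
  Δ4: w0:1→0
  (4Δ to stable)

1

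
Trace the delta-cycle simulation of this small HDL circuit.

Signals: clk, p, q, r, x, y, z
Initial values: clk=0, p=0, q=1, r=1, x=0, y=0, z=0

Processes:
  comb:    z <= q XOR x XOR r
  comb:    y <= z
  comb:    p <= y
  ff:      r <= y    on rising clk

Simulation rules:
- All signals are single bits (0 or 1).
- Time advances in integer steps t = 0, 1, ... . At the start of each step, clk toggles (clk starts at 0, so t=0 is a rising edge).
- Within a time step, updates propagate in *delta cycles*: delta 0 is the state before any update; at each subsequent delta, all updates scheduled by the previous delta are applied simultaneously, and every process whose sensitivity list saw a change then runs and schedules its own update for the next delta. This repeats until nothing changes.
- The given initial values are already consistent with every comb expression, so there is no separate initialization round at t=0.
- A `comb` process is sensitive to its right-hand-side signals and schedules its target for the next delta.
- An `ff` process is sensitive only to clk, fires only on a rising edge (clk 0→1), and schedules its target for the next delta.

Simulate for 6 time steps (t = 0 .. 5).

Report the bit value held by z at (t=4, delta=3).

t=0 Δ0: z=0 clk=0 x=0 r=1 q=1 y=0 p=0
  Δ1: clk:0→1
  Δ2: r:1→0
  Δ3: z:0→1
  Δ4: y:0→1
  Δ5: p:0→1
  (5Δ to stable)
t=1 Δ0: z=1 clk=1 x=0 r=0 q=1 y=1 p=1
  Δ1: clk:1→0
  (1Δ to stable)
t=2 Δ0: z=1 clk=0 x=0 r=0 q=1 y=1 p=1
  Δ1: clk:0→1
  Δ2: r:0→1
  Δ3: z:1→0
  Δ4: y:1→0
  Δ5: p:1→0
  (5Δ to stable)
t=3 Δ0: z=0 clk=1 x=0 r=1 q=1 y=0 p=0
  Δ1: clk:1→0
  (1Δ to stable)
t=4 Δ0: z=0 clk=0 x=0 r=1 q=1 y=0 p=0
  Δ1: clk:0→1
  Δ2: r:1→0
  Δ3: z:0→1
  Δ4: y:0→1
  Δ5: p:0→1
  (5Δ to stable)
t=5 Δ0: z=1 clk=1 x=0 r=0 q=1 y=1 p=1
  Δ1: clk:1→0
  (1Δ to stable)

1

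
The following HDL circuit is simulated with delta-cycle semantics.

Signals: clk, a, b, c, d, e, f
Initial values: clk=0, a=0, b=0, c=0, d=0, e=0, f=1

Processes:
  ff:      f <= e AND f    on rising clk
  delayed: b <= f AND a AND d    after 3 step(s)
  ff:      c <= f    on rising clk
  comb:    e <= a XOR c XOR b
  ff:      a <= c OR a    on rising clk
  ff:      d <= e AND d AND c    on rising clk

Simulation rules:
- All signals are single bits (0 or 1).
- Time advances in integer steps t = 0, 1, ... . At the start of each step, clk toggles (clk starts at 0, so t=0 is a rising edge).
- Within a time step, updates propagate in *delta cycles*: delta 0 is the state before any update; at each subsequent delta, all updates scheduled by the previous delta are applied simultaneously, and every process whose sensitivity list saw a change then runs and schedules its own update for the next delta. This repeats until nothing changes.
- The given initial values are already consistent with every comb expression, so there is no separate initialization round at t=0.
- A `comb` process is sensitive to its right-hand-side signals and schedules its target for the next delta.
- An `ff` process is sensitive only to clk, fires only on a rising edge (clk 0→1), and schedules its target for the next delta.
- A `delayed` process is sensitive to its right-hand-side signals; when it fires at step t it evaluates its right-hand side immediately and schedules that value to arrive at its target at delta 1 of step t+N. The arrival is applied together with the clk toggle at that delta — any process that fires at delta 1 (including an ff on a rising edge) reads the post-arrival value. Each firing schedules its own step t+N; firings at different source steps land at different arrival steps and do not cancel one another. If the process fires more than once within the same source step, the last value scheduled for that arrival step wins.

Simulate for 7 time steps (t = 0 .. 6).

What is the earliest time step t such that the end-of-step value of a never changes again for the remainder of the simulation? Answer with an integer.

2

t=0 Δ0: a=0 f=1 c=0 d=0 clk=0 e=0 b=0
  Δ1: clk:0→1
  Δ2: f:1→0, c:0→1
  Δ3: e:0→1
  (3Δ to stable)
t=1 Δ0: a=0 f=0 c=1 d=0 clk=1 e=1 b=0
  Δ1: clk:1→0
  (1Δ to stable)
t=2 Δ0: a=0 f=0 c=1 d=0 clk=0 e=1 b=0
  Δ1: clk:0→1
  Δ2: a:0→1, c:1→0
  (2Δ to stable)
t=3 Δ0: a=1 f=0 c=0 d=0 clk=1 e=1 b=0
  Δ1: clk:1→0
  (1Δ to stable)
t=4 Δ0: a=1 f=0 c=0 d=0 clk=0 e=1 b=0
  Δ1: clk:0→1
  (1Δ to stable)
t=5 Δ0: a=1 f=0 c=0 d=0 clk=1 e=1 b=0
  Δ1: clk:1→0
  (1Δ to stable)
t=6 Δ0: a=1 f=0 c=0 d=0 clk=0 e=1 b=0
  Δ1: clk:0→1
  (1Δ to stable)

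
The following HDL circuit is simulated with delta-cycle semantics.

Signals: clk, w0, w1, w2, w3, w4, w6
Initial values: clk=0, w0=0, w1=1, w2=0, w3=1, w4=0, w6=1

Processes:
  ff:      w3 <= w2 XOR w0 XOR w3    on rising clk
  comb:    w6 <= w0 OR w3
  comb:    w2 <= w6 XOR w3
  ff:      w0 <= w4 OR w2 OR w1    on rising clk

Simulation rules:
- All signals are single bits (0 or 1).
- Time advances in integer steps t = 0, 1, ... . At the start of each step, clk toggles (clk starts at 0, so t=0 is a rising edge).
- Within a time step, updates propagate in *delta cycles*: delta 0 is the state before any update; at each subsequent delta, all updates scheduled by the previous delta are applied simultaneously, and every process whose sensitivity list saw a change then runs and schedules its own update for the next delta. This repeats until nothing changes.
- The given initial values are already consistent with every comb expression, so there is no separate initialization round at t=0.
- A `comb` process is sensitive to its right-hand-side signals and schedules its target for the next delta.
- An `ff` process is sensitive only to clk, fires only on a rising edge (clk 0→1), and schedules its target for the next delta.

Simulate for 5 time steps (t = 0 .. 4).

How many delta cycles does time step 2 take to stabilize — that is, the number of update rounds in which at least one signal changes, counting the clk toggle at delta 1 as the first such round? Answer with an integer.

3

t0.Δ0 w3=1 clk=0 w2=0 w0=0 w6=1 w4=0 w1=1
t0.Δ1 w3=1 clk=1 w2=0 w0=0 w6=1 w4=0 w1=1
t0.Δ2 w3=1 clk=1 w2=0 w0=1 w6=1 w4=0 w1=1
t1.Δ0 w3=1 clk=1 w2=0 w0=1 w6=1 w4=0 w1=1
t1.Δ1 w3=1 clk=0 w2=0 w0=1 w6=1 w4=0 w1=1
t2.Δ0 w3=1 clk=0 w2=0 w0=1 w6=1 w4=0 w1=1
t2.Δ1 w3=1 clk=1 w2=0 w0=1 w6=1 w4=0 w1=1
t2.Δ2 w3=0 clk=1 w2=0 w0=1 w6=1 w4=0 w1=1
t2.Δ3 w3=0 clk=1 w2=1 w0=1 w6=1 w4=0 w1=1
t3.Δ0 w3=0 clk=1 w2=1 w0=1 w6=1 w4=0 w1=1
t3.Δ1 w3=0 clk=0 w2=1 w0=1 w6=1 w4=0 w1=1
t4.Δ0 w3=0 clk=0 w2=1 w0=1 w6=1 w4=0 w1=1
t4.Δ1 w3=0 clk=1 w2=1 w0=1 w6=1 w4=0 w1=1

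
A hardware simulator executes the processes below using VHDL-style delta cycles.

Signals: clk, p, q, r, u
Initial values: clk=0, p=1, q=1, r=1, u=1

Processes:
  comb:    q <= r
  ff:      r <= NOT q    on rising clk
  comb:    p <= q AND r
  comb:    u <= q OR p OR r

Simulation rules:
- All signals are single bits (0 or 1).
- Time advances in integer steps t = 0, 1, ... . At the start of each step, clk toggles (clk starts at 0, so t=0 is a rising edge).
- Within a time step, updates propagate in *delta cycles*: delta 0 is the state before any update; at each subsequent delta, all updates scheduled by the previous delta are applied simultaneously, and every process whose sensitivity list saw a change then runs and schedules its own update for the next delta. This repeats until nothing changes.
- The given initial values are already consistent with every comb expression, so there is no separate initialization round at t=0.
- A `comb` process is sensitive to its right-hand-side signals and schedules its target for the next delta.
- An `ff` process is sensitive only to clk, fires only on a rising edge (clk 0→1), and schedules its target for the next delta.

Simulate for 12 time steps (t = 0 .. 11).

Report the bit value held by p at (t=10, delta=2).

[bits: q,u,p,clk,r]
t=0: Δ0=11101 Δ1=11111 Δ2=11110 Δ3=01010 Δ4=00010 | 4Δ
t=1: Δ0=00010 Δ1=00000 | 1Δ
t=2: Δ0=00000 Δ1=00010 Δ2=00011 Δ3=11011 Δ4=11111 | 4Δ
t=3: Δ0=11111 Δ1=11101 | 1Δ
t=4: Δ0=11101 Δ1=11111 Δ2=11110 Δ3=01010 Δ4=00010 | 4Δ
t=5: Δ0=00010 Δ1=00000 | 1Δ
t=6: Δ0=00000 Δ1=00010 Δ2=00011 Δ3=11011 Δ4=11111 | 4Δ
t=7: Δ0=11111 Δ1=11101 | 1Δ
t=8: Δ0=11101 Δ1=11111 Δ2=11110 Δ3=01010 Δ4=00010 | 4Δ
t=9: Δ0=00010 Δ1=00000 | 1Δ
t=10: Δ0=00000 Δ1=00010 Δ2=00011 Δ3=11011 Δ4=11111 | 4Δ
t=11: Δ0=11111 Δ1=11101 | 1Δ

0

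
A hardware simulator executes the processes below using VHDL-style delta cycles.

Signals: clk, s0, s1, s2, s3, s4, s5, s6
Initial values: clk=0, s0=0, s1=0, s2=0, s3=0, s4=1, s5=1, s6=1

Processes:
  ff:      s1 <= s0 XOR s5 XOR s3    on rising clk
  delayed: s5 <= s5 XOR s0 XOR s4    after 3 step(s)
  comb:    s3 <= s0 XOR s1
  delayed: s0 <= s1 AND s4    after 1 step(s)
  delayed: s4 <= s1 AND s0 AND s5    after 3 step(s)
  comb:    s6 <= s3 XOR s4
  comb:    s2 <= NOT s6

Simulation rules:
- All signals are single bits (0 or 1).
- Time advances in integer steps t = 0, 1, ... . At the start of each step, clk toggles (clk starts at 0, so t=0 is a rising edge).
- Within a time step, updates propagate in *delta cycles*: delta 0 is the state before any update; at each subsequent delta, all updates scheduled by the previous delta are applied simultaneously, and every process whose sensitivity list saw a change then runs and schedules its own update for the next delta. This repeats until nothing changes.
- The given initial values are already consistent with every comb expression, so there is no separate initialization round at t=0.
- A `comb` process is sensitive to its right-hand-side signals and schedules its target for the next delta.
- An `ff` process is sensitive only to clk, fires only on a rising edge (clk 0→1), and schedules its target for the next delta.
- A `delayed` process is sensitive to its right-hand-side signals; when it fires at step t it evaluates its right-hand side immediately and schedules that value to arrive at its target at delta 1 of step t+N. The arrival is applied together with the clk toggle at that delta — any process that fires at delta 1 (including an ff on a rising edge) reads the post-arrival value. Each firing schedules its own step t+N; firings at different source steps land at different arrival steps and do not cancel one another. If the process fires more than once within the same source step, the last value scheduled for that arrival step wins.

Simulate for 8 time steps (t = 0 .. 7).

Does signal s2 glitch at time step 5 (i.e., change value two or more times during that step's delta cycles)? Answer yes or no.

yes

t=0 Δ0: s4=1 s2=0 s5=1 s3=0 s6=1 s0=0 s1=0 clk=0
  Δ1: clk:0→1
  Δ2: s1:0→1
  Δ3: s3:0→1
  Δ4: s6:1→0
  Δ5: s2:0→1
  (5Δ to stable)
t=1 Δ0: s4=1 s2=1 s5=1 s3=1 s6=0 s0=0 s1=1 clk=1
  Δ1: s0:0→1, clk:1→0
  Δ2: s3:1→0
  Δ3: s6:0→1
  Δ4: s2:1→0
  (4Δ to stable)
t=2 Δ0: s4=1 s2=0 s5=1 s3=0 s6=1 s0=1 s1=1 clk=0
  Δ1: clk:0→1
  Δ2: s1:1→0
  Δ3: s3:0→1
  Δ4: s6:1→0
  Δ5: s2:0→1
  (5Δ to stable)
t=3 Δ0: s4=1 s2=1 s5=1 s3=1 s6=0 s0=1 s1=0 clk=1
  Δ1: s4:1→0, s0:1→0, clk:1→0
  Δ2: s3:1→0, s6:0→1
  Δ3: s2:1→0, s6:1→0
  Δ4: s2:0→1
  (4Δ to stable)
t=4 Δ0: s4=0 s2=1 s5=1 s3=0 s6=0 s0=0 s1=0 clk=0
  Δ1: s4:0→1, clk:0→1
  Δ2: s6:0→1, s1:0→1
  Δ3: s2:1→0, s3:0→1
  Δ4: s6:1→0
  Δ5: s2:0→1
  (5Δ to stable)
t=5 Δ0: s4=1 s2=1 s5=1 s3=1 s6=0 s0=0 s1=1 clk=1
  Δ1: s4:1→0, s0:0→1, clk:1→0
  Δ2: s3:1→0, s6:0→1
  Δ3: s2:1→0, s6:1→0
  Δ4: s2:0→1
  (4Δ to stable)
t=6 Δ0: s4=0 s2=1 s5=1 s3=0 s6=0 s0=1 s1=1 clk=0
  Δ1: s0:1→0, clk:0→1
  Δ2: s3:0→1
  Δ3: s6:0→1
  Δ4: s2:1→0
  (4Δ to stable)
t=7 Δ0: s4=0 s2=0 s5=1 s3=1 s6=1 s0=0 s1=1 clk=1
  Δ1: s5:1→0, clk:1→0
  (1Δ to stable)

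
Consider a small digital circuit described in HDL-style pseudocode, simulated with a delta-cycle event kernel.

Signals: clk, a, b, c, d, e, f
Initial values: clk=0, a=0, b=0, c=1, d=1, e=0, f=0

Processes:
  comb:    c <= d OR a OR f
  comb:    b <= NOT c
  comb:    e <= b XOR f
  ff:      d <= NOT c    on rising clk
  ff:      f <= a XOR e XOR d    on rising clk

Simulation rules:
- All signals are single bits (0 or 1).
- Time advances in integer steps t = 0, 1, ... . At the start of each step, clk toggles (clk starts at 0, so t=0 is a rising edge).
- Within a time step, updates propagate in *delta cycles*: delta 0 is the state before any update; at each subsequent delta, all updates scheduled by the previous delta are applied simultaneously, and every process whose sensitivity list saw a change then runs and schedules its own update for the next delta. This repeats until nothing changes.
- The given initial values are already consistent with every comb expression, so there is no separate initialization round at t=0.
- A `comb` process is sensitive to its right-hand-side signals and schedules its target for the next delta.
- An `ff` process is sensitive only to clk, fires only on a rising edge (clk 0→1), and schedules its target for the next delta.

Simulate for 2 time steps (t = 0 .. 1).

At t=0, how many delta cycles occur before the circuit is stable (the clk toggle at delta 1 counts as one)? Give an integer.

3

[bits: f,c,d,a,e,clk,b]
t=0: Δ0=0110000 Δ1=0110010 Δ2=1100010 Δ3=1100110 | 3Δ
t=1: Δ0=1100110 Δ1=1100100 | 1Δ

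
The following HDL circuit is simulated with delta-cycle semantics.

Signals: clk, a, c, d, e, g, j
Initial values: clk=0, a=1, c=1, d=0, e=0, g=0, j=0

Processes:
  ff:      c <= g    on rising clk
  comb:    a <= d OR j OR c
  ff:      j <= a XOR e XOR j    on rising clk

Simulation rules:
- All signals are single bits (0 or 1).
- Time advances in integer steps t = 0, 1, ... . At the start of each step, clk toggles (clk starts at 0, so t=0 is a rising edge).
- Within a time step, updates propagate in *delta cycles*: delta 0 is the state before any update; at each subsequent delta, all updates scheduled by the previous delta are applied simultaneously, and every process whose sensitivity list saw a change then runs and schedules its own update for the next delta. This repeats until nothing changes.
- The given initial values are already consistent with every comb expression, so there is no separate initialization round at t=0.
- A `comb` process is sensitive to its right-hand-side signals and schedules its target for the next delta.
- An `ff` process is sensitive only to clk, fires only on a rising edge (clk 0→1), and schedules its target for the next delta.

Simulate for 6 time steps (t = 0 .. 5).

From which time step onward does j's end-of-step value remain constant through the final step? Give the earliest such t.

2

t0.Δ0 e=0 clk=0 c=1 a=1 j=0 g=0 d=0
t0.Δ1 e=0 clk=1 c=1 a=1 j=0 g=0 d=0
t0.Δ2 e=0 clk=1 c=0 a=1 j=1 g=0 d=0
t1.Δ0 e=0 clk=1 c=0 a=1 j=1 g=0 d=0
t1.Δ1 e=0 clk=0 c=0 a=1 j=1 g=0 d=0
t2.Δ0 e=0 clk=0 c=0 a=1 j=1 g=0 d=0
t2.Δ1 e=0 clk=1 c=0 a=1 j=1 g=0 d=0
t2.Δ2 e=0 clk=1 c=0 a=1 j=0 g=0 d=0
t2.Δ3 e=0 clk=1 c=0 a=0 j=0 g=0 d=0
t3.Δ0 e=0 clk=1 c=0 a=0 j=0 g=0 d=0
t3.Δ1 e=0 clk=0 c=0 a=0 j=0 g=0 d=0
t4.Δ0 e=0 clk=0 c=0 a=0 j=0 g=0 d=0
t4.Δ1 e=0 clk=1 c=0 a=0 j=0 g=0 d=0
t5.Δ0 e=0 clk=1 c=0 a=0 j=0 g=0 d=0
t5.Δ1 e=0 clk=0 c=0 a=0 j=0 g=0 d=0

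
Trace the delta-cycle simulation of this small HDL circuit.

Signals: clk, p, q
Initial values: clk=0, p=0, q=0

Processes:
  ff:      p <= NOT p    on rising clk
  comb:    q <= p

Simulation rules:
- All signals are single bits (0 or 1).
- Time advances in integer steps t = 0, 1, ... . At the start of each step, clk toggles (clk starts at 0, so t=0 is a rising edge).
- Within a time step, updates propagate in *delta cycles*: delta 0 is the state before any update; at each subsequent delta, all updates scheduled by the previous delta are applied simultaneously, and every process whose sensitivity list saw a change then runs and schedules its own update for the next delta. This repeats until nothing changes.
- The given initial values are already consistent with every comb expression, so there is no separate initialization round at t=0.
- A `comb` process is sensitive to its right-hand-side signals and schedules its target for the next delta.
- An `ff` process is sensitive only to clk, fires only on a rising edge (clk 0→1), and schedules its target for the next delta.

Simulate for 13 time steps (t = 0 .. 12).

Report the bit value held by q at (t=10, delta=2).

1

t=0 Δ0: clk=0 q=0 p=0
  Δ1: clk:0→1
  Δ2: p:0→1
  Δ3: q:0→1
  (3Δ to stable)
t=1 Δ0: clk=1 q=1 p=1
  Δ1: clk:1→0
  (1Δ to stable)
t=2 Δ0: clk=0 q=1 p=1
  Δ1: clk:0→1
  Δ2: p:1→0
  Δ3: q:1→0
  (3Δ to stable)
t=3 Δ0: clk=1 q=0 p=0
  Δ1: clk:1→0
  (1Δ to stable)
t=4 Δ0: clk=0 q=0 p=0
  Δ1: clk:0→1
  Δ2: p:0→1
  Δ3: q:0→1
  (3Δ to stable)
t=5 Δ0: clk=1 q=1 p=1
  Δ1: clk:1→0
  (1Δ to stable)
t=6 Δ0: clk=0 q=1 p=1
  Δ1: clk:0→1
  Δ2: p:1→0
  Δ3: q:1→0
  (3Δ to stable)
t=7 Δ0: clk=1 q=0 p=0
  Δ1: clk:1→0
  (1Δ to stable)
t=8 Δ0: clk=0 q=0 p=0
  Δ1: clk:0→1
  Δ2: p:0→1
  Δ3: q:0→1
  (3Δ to stable)
t=9 Δ0: clk=1 q=1 p=1
  Δ1: clk:1→0
  (1Δ to stable)
t=10 Δ0: clk=0 q=1 p=1
  Δ1: clk:0→1
  Δ2: p:1→0
  Δ3: q:1→0
  (3Δ to stable)
t=11 Δ0: clk=1 q=0 p=0
  Δ1: clk:1→0
  (1Δ to stable)
t=12 Δ0: clk=0 q=0 p=0
  Δ1: clk:0→1
  Δ2: p:0→1
  Δ3: q:0→1
  (3Δ to stable)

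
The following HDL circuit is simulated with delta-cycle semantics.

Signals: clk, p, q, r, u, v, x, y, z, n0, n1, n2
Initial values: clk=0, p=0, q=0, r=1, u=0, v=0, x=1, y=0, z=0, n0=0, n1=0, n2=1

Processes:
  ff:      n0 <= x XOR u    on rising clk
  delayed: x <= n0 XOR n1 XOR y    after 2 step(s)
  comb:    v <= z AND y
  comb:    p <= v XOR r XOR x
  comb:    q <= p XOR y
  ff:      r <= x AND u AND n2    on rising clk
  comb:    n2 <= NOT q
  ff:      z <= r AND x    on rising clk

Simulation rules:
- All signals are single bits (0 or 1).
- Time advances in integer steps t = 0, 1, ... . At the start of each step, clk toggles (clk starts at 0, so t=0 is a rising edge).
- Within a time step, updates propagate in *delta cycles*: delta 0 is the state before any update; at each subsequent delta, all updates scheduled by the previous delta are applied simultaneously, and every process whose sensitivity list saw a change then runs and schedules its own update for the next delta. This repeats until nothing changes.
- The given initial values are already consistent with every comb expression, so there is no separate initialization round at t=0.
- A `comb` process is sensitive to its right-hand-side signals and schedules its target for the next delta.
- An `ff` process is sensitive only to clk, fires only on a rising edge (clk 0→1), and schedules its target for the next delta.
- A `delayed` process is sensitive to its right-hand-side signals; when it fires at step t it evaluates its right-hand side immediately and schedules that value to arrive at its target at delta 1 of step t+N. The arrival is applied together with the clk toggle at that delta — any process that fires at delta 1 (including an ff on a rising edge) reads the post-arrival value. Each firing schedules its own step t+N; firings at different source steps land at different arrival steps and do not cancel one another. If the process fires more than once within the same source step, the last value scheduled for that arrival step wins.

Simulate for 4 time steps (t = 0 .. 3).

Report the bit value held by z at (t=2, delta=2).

0

[bits: n0,x,z,p,u,r,q,n1,y,n2,v,clk]
t=0: Δ0=010001000100 Δ1=010001000101 Δ2=111000000101 Δ3=111100000101 Δ4=111100100101 Δ5=111100100001 | 5Δ
t=1: Δ0=111100100001 Δ1=111100100000 | 1Δ
t=2: Δ0=111100100000 Δ1=111100100001 Δ2=110100100001 | 2Δ
t=3: Δ0=110100100001 Δ1=110100100000 | 1Δ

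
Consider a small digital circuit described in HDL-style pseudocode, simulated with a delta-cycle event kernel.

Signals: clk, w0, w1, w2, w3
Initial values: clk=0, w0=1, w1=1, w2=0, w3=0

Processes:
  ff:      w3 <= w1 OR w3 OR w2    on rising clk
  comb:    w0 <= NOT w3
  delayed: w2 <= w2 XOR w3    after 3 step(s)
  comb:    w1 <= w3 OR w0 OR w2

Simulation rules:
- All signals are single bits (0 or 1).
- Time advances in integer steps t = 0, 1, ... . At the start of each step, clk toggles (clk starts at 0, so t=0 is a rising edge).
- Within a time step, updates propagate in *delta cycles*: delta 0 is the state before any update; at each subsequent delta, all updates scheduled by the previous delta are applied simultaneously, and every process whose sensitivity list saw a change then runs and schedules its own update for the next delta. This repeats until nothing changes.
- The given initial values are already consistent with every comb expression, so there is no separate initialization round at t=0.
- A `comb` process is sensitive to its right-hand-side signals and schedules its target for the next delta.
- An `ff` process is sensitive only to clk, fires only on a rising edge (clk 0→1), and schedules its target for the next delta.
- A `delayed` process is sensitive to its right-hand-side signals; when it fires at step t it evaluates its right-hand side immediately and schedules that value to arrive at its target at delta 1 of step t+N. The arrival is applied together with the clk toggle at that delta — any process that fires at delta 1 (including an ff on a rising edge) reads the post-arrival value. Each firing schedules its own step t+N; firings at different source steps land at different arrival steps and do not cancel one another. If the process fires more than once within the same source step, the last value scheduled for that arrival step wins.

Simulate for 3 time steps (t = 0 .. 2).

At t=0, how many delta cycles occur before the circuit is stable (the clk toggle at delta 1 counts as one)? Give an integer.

3

t0.Δ0 clk=0 w2=0 w3=0 w0=1 w1=1
t0.Δ1 clk=1 w2=0 w3=0 w0=1 w1=1
t0.Δ2 clk=1 w2=0 w3=1 w0=1 w1=1
t0.Δ3 clk=1 w2=0 w3=1 w0=0 w1=1
t1.Δ0 clk=1 w2=0 w3=1 w0=0 w1=1
t1.Δ1 clk=0 w2=0 w3=1 w0=0 w1=1
t2.Δ0 clk=0 w2=0 w3=1 w0=0 w1=1
t2.Δ1 clk=1 w2=0 w3=1 w0=0 w1=1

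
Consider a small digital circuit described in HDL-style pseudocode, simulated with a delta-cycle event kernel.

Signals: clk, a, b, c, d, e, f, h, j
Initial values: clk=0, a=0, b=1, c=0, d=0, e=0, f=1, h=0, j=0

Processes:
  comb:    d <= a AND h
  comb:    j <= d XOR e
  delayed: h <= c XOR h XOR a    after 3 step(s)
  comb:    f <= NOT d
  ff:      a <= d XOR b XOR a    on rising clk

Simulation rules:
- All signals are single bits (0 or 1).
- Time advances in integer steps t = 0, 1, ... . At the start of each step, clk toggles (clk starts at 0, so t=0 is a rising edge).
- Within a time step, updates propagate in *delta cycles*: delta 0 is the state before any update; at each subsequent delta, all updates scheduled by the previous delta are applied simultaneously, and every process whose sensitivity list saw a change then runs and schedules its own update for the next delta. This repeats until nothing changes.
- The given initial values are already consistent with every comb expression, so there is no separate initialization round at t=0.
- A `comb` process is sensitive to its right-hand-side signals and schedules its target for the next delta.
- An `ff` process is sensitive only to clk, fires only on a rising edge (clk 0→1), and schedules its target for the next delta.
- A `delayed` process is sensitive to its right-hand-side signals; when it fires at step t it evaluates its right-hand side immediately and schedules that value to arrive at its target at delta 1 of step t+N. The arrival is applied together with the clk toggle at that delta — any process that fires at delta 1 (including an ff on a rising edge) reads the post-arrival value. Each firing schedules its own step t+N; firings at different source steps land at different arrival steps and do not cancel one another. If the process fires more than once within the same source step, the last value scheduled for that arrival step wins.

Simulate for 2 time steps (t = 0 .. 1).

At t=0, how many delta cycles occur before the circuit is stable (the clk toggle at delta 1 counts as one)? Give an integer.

t0.Δ0 d=0 clk=0 b=1 f=1 j=0 c=0 h=0 e=0 a=0
t0.Δ1 d=0 clk=1 b=1 f=1 j=0 c=0 h=0 e=0 a=0
t0.Δ2 d=0 clk=1 b=1 f=1 j=0 c=0 h=0 e=0 a=1
t1.Δ0 d=0 clk=1 b=1 f=1 j=0 c=0 h=0 e=0 a=1
t1.Δ1 d=0 clk=0 b=1 f=1 j=0 c=0 h=0 e=0 a=1

2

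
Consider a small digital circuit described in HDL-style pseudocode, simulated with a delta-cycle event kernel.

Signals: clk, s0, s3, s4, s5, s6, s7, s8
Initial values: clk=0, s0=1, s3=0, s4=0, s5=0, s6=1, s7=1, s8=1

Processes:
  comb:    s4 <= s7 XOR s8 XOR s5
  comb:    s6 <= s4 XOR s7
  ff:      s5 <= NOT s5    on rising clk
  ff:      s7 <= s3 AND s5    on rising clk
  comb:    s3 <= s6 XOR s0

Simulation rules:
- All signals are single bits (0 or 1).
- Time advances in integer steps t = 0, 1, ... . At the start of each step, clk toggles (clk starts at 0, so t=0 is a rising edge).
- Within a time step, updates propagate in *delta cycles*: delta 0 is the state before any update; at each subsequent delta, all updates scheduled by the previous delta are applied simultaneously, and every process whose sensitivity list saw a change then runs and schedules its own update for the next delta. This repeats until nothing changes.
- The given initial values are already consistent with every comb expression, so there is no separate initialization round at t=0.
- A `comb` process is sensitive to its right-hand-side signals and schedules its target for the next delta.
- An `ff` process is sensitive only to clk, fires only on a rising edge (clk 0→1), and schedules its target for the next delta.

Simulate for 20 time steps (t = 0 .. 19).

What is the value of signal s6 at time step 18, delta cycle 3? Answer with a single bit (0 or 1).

1

t=0 Δ0: s0=1 s7=1 s5=0 s8=1 s4=0 s3=0 clk=0 s6=1
  Δ1: clk:0→1
  Δ2: s7:1→0, s5:0→1
  Δ3: s6:1→0
  Δ4: s3:0→1
  (4Δ to stable)
t=1 Δ0: s0=1 s7=0 s5=1 s8=1 s4=0 s3=1 clk=1 s6=0
  Δ1: clk:1→0
  (1Δ to stable)
t=2 Δ0: s0=1 s7=0 s5=1 s8=1 s4=0 s3=1 clk=0 s6=0
  Δ1: clk:0→1
  Δ2: s7:0→1, s5:1→0
  Δ3: s6:0→1
  Δ4: s3:1→0
  (4Δ to stable)
t=3 Δ0: s0=1 s7=1 s5=0 s8=1 s4=0 s3=0 clk=1 s6=1
  Δ1: clk:1→0
  (1Δ to stable)
t=4 Δ0: s0=1 s7=1 s5=0 s8=1 s4=0 s3=0 clk=0 s6=1
  Δ1: clk:0→1
  Δ2: s7:1→0, s5:0→1
  Δ3: s6:1→0
  Δ4: s3:0→1
  (4Δ to stable)
t=5 Δ0: s0=1 s7=0 s5=1 s8=1 s4=0 s3=1 clk=1 s6=0
  Δ1: clk:1→0
  (1Δ to stable)
t=6 Δ0: s0=1 s7=0 s5=1 s8=1 s4=0 s3=1 clk=0 s6=0
  Δ1: clk:0→1
  Δ2: s7:0→1, s5:1→0
  Δ3: s6:0→1
  Δ4: s3:1→0
  (4Δ to stable)
t=7 Δ0: s0=1 s7=1 s5=0 s8=1 s4=0 s3=0 clk=1 s6=1
  Δ1: clk:1→0
  (1Δ to stable)
t=8 Δ0: s0=1 s7=1 s5=0 s8=1 s4=0 s3=0 clk=0 s6=1
  Δ1: clk:0→1
  Δ2: s7:1→0, s5:0→1
  Δ3: s6:1→0
  Δ4: s3:0→1
  (4Δ to stable)
t=9 Δ0: s0=1 s7=0 s5=1 s8=1 s4=0 s3=1 clk=1 s6=0
  Δ1: clk:1→0
  (1Δ to stable)
t=10 Δ0: s0=1 s7=0 s5=1 s8=1 s4=0 s3=1 clk=0 s6=0
  Δ1: clk:0→1
  Δ2: s7:0→1, s5:1→0
  Δ3: s6:0→1
  Δ4: s3:1→0
  (4Δ to stable)
t=11 Δ0: s0=1 s7=1 s5=0 s8=1 s4=0 s3=0 clk=1 s6=1
  Δ1: clk:1→0
  (1Δ to stable)
t=12 Δ0: s0=1 s7=1 s5=0 s8=1 s4=0 s3=0 clk=0 s6=1
  Δ1: clk:0→1
  Δ2: s7:1→0, s5:0→1
  Δ3: s6:1→0
  Δ4: s3:0→1
  (4Δ to stable)
t=13 Δ0: s0=1 s7=0 s5=1 s8=1 s4=0 s3=1 clk=1 s6=0
  Δ1: clk:1→0
  (1Δ to stable)
t=14 Δ0: s0=1 s7=0 s5=1 s8=1 s4=0 s3=1 clk=0 s6=0
  Δ1: clk:0→1
  Δ2: s7:0→1, s5:1→0
  Δ3: s6:0→1
  Δ4: s3:1→0
  (4Δ to stable)
t=15 Δ0: s0=1 s7=1 s5=0 s8=1 s4=0 s3=0 clk=1 s6=1
  Δ1: clk:1→0
  (1Δ to stable)
t=16 Δ0: s0=1 s7=1 s5=0 s8=1 s4=0 s3=0 clk=0 s6=1
  Δ1: clk:0→1
  Δ2: s7:1→0, s5:0→1
  Δ3: s6:1→0
  Δ4: s3:0→1
  (4Δ to stable)
t=17 Δ0: s0=1 s7=0 s5=1 s8=1 s4=0 s3=1 clk=1 s6=0
  Δ1: clk:1→0
  (1Δ to stable)
t=18 Δ0: s0=1 s7=0 s5=1 s8=1 s4=0 s3=1 clk=0 s6=0
  Δ1: clk:0→1
  Δ2: s7:0→1, s5:1→0
  Δ3: s6:0→1
  Δ4: s3:1→0
  (4Δ to stable)
t=19 Δ0: s0=1 s7=1 s5=0 s8=1 s4=0 s3=0 clk=1 s6=1
  Δ1: clk:1→0
  (1Δ to stable)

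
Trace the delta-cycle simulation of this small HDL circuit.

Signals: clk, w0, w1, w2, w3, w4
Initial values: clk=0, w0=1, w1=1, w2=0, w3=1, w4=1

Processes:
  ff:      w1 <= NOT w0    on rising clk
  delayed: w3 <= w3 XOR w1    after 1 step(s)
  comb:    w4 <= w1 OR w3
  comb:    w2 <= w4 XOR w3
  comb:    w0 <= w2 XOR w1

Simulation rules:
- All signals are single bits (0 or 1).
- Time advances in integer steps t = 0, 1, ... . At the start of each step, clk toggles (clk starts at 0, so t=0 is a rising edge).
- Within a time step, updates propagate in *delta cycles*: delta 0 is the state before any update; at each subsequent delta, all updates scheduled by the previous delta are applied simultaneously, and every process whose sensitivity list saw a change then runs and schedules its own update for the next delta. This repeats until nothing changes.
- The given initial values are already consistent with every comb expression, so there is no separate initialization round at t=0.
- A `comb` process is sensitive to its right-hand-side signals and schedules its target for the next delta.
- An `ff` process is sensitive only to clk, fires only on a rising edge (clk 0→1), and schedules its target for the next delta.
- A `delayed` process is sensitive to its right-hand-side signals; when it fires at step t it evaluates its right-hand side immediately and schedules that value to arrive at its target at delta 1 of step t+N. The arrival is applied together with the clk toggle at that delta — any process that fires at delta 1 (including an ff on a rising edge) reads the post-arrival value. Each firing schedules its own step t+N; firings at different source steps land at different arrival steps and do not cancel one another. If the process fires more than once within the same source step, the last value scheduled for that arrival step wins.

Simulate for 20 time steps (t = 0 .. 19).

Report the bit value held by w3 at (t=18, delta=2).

t0.Δ0 w1=1 w4=1 w2=0 w0=1 clk=0 w3=1
t0.Δ1 w1=1 w4=1 w2=0 w0=1 clk=1 w3=1
t0.Δ2 w1=0 w4=1 w2=0 w0=1 clk=1 w3=1
t0.Δ3 w1=0 w4=1 w2=0 w0=0 clk=1 w3=1
t1.Δ0 w1=0 w4=1 w2=0 w0=0 clk=1 w3=1
t1.Δ1 w1=0 w4=1 w2=0 w0=0 clk=0 w3=1
t2.Δ0 w1=0 w4=1 w2=0 w0=0 clk=0 w3=1
t2.Δ1 w1=0 w4=1 w2=0 w0=0 clk=1 w3=1
t2.Δ2 w1=1 w4=1 w2=0 w0=0 clk=1 w3=1
t2.Δ3 w1=1 w4=1 w2=0 w0=1 clk=1 w3=1
t3.Δ0 w1=1 w4=1 w2=0 w0=1 clk=1 w3=1
t3.Δ1 w1=1 w4=1 w2=0 w0=1 clk=0 w3=0
t3.Δ2 w1=1 w4=1 w2=1 w0=1 clk=0 w3=0
t3.Δ3 w1=1 w4=1 w2=1 w0=0 clk=0 w3=0
t4.Δ0 w1=1 w4=1 w2=1 w0=0 clk=0 w3=0
t4.Δ1 w1=1 w4=1 w2=1 w0=0 clk=1 w3=1
t4.Δ2 w1=1 w4=1 w2=0 w0=0 clk=1 w3=1
t4.Δ3 w1=1 w4=1 w2=0 w0=1 clk=1 w3=1
t5.Δ0 w1=1 w4=1 w2=0 w0=1 clk=1 w3=1
t5.Δ1 w1=1 w4=1 w2=0 w0=1 clk=0 w3=0
t5.Δ2 w1=1 w4=1 w2=1 w0=1 clk=0 w3=0
t5.Δ3 w1=1 w4=1 w2=1 w0=0 clk=0 w3=0
t6.Δ0 w1=1 w4=1 w2=1 w0=0 clk=0 w3=0
t6.Δ1 w1=1 w4=1 w2=1 w0=0 clk=1 w3=1
t6.Δ2 w1=1 w4=1 w2=0 w0=0 clk=1 w3=1
t6.Δ3 w1=1 w4=1 w2=0 w0=1 clk=1 w3=1
t7.Δ0 w1=1 w4=1 w2=0 w0=1 clk=1 w3=1
t7.Δ1 w1=1 w4=1 w2=0 w0=1 clk=0 w3=0
t7.Δ2 w1=1 w4=1 w2=1 w0=1 clk=0 w3=0
t7.Δ3 w1=1 w4=1 w2=1 w0=0 clk=0 w3=0
t8.Δ0 w1=1 w4=1 w2=1 w0=0 clk=0 w3=0
t8.Δ1 w1=1 w4=1 w2=1 w0=0 clk=1 w3=1
t8.Δ2 w1=1 w4=1 w2=0 w0=0 clk=1 w3=1
t8.Δ3 w1=1 w4=1 w2=0 w0=1 clk=1 w3=1
t9.Δ0 w1=1 w4=1 w2=0 w0=1 clk=1 w3=1
t9.Δ1 w1=1 w4=1 w2=0 w0=1 clk=0 w3=0
t9.Δ2 w1=1 w4=1 w2=1 w0=1 clk=0 w3=0
t9.Δ3 w1=1 w4=1 w2=1 w0=0 clk=0 w3=0
t10.Δ0 w1=1 w4=1 w2=1 w0=0 clk=0 w3=0
t10.Δ1 w1=1 w4=1 w2=1 w0=0 clk=1 w3=1
t10.Δ2 w1=1 w4=1 w2=0 w0=0 clk=1 w3=1
t10.Δ3 w1=1 w4=1 w2=0 w0=1 clk=1 w3=1
t11.Δ0 w1=1 w4=1 w2=0 w0=1 clk=1 w3=1
t11.Δ1 w1=1 w4=1 w2=0 w0=1 clk=0 w3=0
t11.Δ2 w1=1 w4=1 w2=1 w0=1 clk=0 w3=0
t11.Δ3 w1=1 w4=1 w2=1 w0=0 clk=0 w3=0
t12.Δ0 w1=1 w4=1 w2=1 w0=0 clk=0 w3=0
t12.Δ1 w1=1 w4=1 w2=1 w0=0 clk=1 w3=1
t12.Δ2 w1=1 w4=1 w2=0 w0=0 clk=1 w3=1
t12.Δ3 w1=1 w4=1 w2=0 w0=1 clk=1 w3=1
t13.Δ0 w1=1 w4=1 w2=0 w0=1 clk=1 w3=1
t13.Δ1 w1=1 w4=1 w2=0 w0=1 clk=0 w3=0
t13.Δ2 w1=1 w4=1 w2=1 w0=1 clk=0 w3=0
t13.Δ3 w1=1 w4=1 w2=1 w0=0 clk=0 w3=0
t14.Δ0 w1=1 w4=1 w2=1 w0=0 clk=0 w3=0
t14.Δ1 w1=1 w4=1 w2=1 w0=0 clk=1 w3=1
t14.Δ2 w1=1 w4=1 w2=0 w0=0 clk=1 w3=1
t14.Δ3 w1=1 w4=1 w2=0 w0=1 clk=1 w3=1
t15.Δ0 w1=1 w4=1 w2=0 w0=1 clk=1 w3=1
t15.Δ1 w1=1 w4=1 w2=0 w0=1 clk=0 w3=0
t15.Δ2 w1=1 w4=1 w2=1 w0=1 clk=0 w3=0
t15.Δ3 w1=1 w4=1 w2=1 w0=0 clk=0 w3=0
t16.Δ0 w1=1 w4=1 w2=1 w0=0 clk=0 w3=0
t16.Δ1 w1=1 w4=1 w2=1 w0=0 clk=1 w3=1
t16.Δ2 w1=1 w4=1 w2=0 w0=0 clk=1 w3=1
t16.Δ3 w1=1 w4=1 w2=0 w0=1 clk=1 w3=1
t17.Δ0 w1=1 w4=1 w2=0 w0=1 clk=1 w3=1
t17.Δ1 w1=1 w4=1 w2=0 w0=1 clk=0 w3=0
t17.Δ2 w1=1 w4=1 w2=1 w0=1 clk=0 w3=0
t17.Δ3 w1=1 w4=1 w2=1 w0=0 clk=0 w3=0
t18.Δ0 w1=1 w4=1 w2=1 w0=0 clk=0 w3=0
t18.Δ1 w1=1 w4=1 w2=1 w0=0 clk=1 w3=1
t18.Δ2 w1=1 w4=1 w2=0 w0=0 clk=1 w3=1
t18.Δ3 w1=1 w4=1 w2=0 w0=1 clk=1 w3=1
t19.Δ0 w1=1 w4=1 w2=0 w0=1 clk=1 w3=1
t19.Δ1 w1=1 w4=1 w2=0 w0=1 clk=0 w3=0
t19.Δ2 w1=1 w4=1 w2=1 w0=1 clk=0 w3=0
t19.Δ3 w1=1 w4=1 w2=1 w0=0 clk=0 w3=0

1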